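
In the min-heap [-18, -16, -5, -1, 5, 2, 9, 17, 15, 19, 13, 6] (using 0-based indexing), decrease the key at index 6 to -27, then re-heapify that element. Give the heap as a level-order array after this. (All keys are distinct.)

[-27, -16, -18, -1, 5, 2, -5, 17, 15, 19, 13, 6]

set index 6 from 9 to -27 → [-18, -16, -5, -1, 5, 2, -27, 17, 15, 19, 13, 6]
-27 < parent -5 at index 2, swap → [-18, -16, -27, -1, 5, 2, -5, 17, 15, 19, 13, 6]
-27 < parent -18 at index 0, swap → [-27, -16, -18, -1, 5, 2, -5, 17, 15, 19, 13, 6]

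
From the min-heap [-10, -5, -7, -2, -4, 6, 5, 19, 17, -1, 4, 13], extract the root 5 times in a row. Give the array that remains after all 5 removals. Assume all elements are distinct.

[-1, 4, 5, 19, 17, 6, 13]

extract-min #1 returns -10:
  remove root -10; move last element 13 to root → [13, -5, -7, -2, -4, 6, 5, 19, 17, -1, 4]
  13 vs smaller child -7 at index 2, swap → [-7, -5, 13, -2, -4, 6, 5, 19, 17, -1, 4]
  13 vs smaller child 5 at index 6, swap → [-7, -5, 5, -2, -4, 6, 13, 19, 17, -1, 4]
extract-min #2 returns -7:
  remove root -7; move last element 4 to root → [4, -5, 5, -2, -4, 6, 13, 19, 17, -1]
  4 vs smaller child -5 at index 1, swap → [-5, 4, 5, -2, -4, 6, 13, 19, 17, -1]
  4 vs smaller child -4 at index 4, swap → [-5, -4, 5, -2, 4, 6, 13, 19, 17, -1]
  4 vs only child -1 at index 9, swap → [-5, -4, 5, -2, -1, 6, 13, 19, 17, 4]
extract-min #3 returns -5:
  remove root -5; move last element 4 to root → [4, -4, 5, -2, -1, 6, 13, 19, 17]
  4 vs smaller child -4 at index 1, swap → [-4, 4, 5, -2, -1, 6, 13, 19, 17]
  4 vs smaller child -2 at index 3, swap → [-4, -2, 5, 4, -1, 6, 13, 19, 17]
extract-min #4 returns -4:
  remove root -4; move last element 17 to root → [17, -2, 5, 4, -1, 6, 13, 19]
  17 vs smaller child -2 at index 1, swap → [-2, 17, 5, 4, -1, 6, 13, 19]
  17 vs smaller child -1 at index 4, swap → [-2, -1, 5, 4, 17, 6, 13, 19]
extract-min #5 returns -2:
  remove root -2; move last element 19 to root → [19, -1, 5, 4, 17, 6, 13]
  19 vs smaller child -1 at index 1, swap → [-1, 19, 5, 4, 17, 6, 13]
  19 vs smaller child 4 at index 3, swap → [-1, 4, 5, 19, 17, 6, 13]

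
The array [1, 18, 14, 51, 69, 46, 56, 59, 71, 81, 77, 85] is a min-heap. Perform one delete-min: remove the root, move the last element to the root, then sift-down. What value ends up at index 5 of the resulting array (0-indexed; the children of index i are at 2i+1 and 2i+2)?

85

remove root 1; move last element 85 to root → [85, 18, 14, 51, 69, 46, 56, 59, 71, 81, 77]
85 vs smaller child 14 at index 2, swap → [14, 18, 85, 51, 69, 46, 56, 59, 71, 81, 77]
85 vs smaller child 46 at index 5, swap → [14, 18, 46, 51, 69, 85, 56, 59, 71, 81, 77]
resulting array: [14, 18, 46, 51, 69, 85, 56, 59, 71, 81, 77]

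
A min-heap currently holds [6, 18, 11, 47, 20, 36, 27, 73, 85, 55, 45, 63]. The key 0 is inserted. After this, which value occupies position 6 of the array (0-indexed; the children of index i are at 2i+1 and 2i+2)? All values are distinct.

append 0 at index 12 → [6, 18, 11, 47, 20, 36, 27, 73, 85, 55, 45, 63, 0]
0 < parent 36 at index 5, swap → [6, 18, 11, 47, 20, 0, 27, 73, 85, 55, 45, 63, 36]
0 < parent 11 at index 2, swap → [6, 18, 0, 47, 20, 11, 27, 73, 85, 55, 45, 63, 36]
0 < parent 6 at index 0, swap → [0, 18, 6, 47, 20, 11, 27, 73, 85, 55, 45, 63, 36]
resulting array: [0, 18, 6, 47, 20, 11, 27, 73, 85, 55, 45, 63, 36]

27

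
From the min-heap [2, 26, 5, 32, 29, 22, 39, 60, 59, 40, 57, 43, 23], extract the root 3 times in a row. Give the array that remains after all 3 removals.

[23, 26, 39, 32, 29, 43, 57, 60, 59, 40]

extract-min #1 returns 2:
  remove root 2; move last element 23 to root → [23, 26, 5, 32, 29, 22, 39, 60, 59, 40, 57, 43]
  23 vs smaller child 5 at index 2, swap → [5, 26, 23, 32, 29, 22, 39, 60, 59, 40, 57, 43]
  23 vs smaller child 22 at index 5, swap → [5, 26, 22, 32, 29, 23, 39, 60, 59, 40, 57, 43]
extract-min #2 returns 5:
  remove root 5; move last element 43 to root → [43, 26, 22, 32, 29, 23, 39, 60, 59, 40, 57]
  43 vs smaller child 22 at index 2, swap → [22, 26, 43, 32, 29, 23, 39, 60, 59, 40, 57]
  43 vs smaller child 23 at index 5, swap → [22, 26, 23, 32, 29, 43, 39, 60, 59, 40, 57]
extract-min #3 returns 22:
  remove root 22; move last element 57 to root → [57, 26, 23, 32, 29, 43, 39, 60, 59, 40]
  57 vs smaller child 23 at index 2, swap → [23, 26, 57, 32, 29, 43, 39, 60, 59, 40]
  57 vs smaller child 39 at index 6, swap → [23, 26, 39, 32, 29, 43, 57, 60, 59, 40]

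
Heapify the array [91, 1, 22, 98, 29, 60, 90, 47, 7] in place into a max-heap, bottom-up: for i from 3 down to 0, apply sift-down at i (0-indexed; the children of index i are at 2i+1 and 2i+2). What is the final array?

[98, 91, 90, 47, 29, 60, 22, 1, 7]

sift down from index 3: already satisfies heap property
sift down from index 2:
  22 vs larger child 90 at index 6, swap → [91, 1, 90, 98, 29, 60, 22, 47, 7]
sift down from index 1:
  1 vs larger child 98 at index 3, swap → [91, 98, 90, 1, 29, 60, 22, 47, 7]
  1 vs larger child 47 at index 7, swap → [91, 98, 90, 47, 29, 60, 22, 1, 7]
sift down from index 0:
  91 vs larger child 98 at index 1, swap → [98, 91, 90, 47, 29, 60, 22, 1, 7]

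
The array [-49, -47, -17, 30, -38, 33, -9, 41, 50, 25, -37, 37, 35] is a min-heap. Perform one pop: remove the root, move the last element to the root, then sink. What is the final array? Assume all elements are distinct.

remove root -49; move last element 35 to root → [35, -47, -17, 30, -38, 33, -9, 41, 50, 25, -37, 37]
35 vs smaller child -47 at index 1, swap → [-47, 35, -17, 30, -38, 33, -9, 41, 50, 25, -37, 37]
35 vs smaller child -38 at index 4, swap → [-47, -38, -17, 30, 35, 33, -9, 41, 50, 25, -37, 37]
35 vs smaller child -37 at index 10, swap → [-47, -38, -17, 30, -37, 33, -9, 41, 50, 25, 35, 37]

[-47, -38, -17, 30, -37, 33, -9, 41, 50, 25, 35, 37]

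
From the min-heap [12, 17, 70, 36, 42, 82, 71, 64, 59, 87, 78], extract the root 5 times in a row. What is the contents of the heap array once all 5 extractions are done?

[64, 71, 70, 78, 87, 82]

extract-min #1 returns 12:
  remove root 12; move last element 78 to root → [78, 17, 70, 36, 42, 82, 71, 64, 59, 87]
  78 vs smaller child 17 at index 1, swap → [17, 78, 70, 36, 42, 82, 71, 64, 59, 87]
  78 vs smaller child 36 at index 3, swap → [17, 36, 70, 78, 42, 82, 71, 64, 59, 87]
  78 vs smaller child 59 at index 8, swap → [17, 36, 70, 59, 42, 82, 71, 64, 78, 87]
extract-min #2 returns 17:
  remove root 17; move last element 87 to root → [87, 36, 70, 59, 42, 82, 71, 64, 78]
  87 vs smaller child 36 at index 1, swap → [36, 87, 70, 59, 42, 82, 71, 64, 78]
  87 vs smaller child 42 at index 4, swap → [36, 42, 70, 59, 87, 82, 71, 64, 78]
extract-min #3 returns 36:
  remove root 36; move last element 78 to root → [78, 42, 70, 59, 87, 82, 71, 64]
  78 vs smaller child 42 at index 1, swap → [42, 78, 70, 59, 87, 82, 71, 64]
  78 vs smaller child 59 at index 3, swap → [42, 59, 70, 78, 87, 82, 71, 64]
  78 vs only child 64 at index 7, swap → [42, 59, 70, 64, 87, 82, 71, 78]
extract-min #4 returns 42:
  remove root 42; move last element 78 to root → [78, 59, 70, 64, 87, 82, 71]
  78 vs smaller child 59 at index 1, swap → [59, 78, 70, 64, 87, 82, 71]
  78 vs smaller child 64 at index 3, swap → [59, 64, 70, 78, 87, 82, 71]
extract-min #5 returns 59:
  remove root 59; move last element 71 to root → [71, 64, 70, 78, 87, 82]
  71 vs smaller child 64 at index 1, swap → [64, 71, 70, 78, 87, 82]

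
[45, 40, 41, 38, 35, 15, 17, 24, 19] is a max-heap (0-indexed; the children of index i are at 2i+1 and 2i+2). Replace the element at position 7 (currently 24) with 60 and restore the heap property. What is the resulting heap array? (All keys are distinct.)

set index 7 from 24 to 60 → [45, 40, 41, 38, 35, 15, 17, 60, 19]
60 > parent 38 at index 3, swap → [45, 40, 41, 60, 35, 15, 17, 38, 19]
60 > parent 40 at index 1, swap → [45, 60, 41, 40, 35, 15, 17, 38, 19]
60 > parent 45 at index 0, swap → [60, 45, 41, 40, 35, 15, 17, 38, 19]

[60, 45, 41, 40, 35, 15, 17, 38, 19]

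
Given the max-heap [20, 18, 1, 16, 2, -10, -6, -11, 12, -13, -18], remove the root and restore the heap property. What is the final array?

[18, 16, 1, 12, 2, -10, -6, -11, -18, -13]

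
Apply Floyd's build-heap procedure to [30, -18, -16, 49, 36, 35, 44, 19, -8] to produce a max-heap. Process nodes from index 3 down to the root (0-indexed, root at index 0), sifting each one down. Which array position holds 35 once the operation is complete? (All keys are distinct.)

5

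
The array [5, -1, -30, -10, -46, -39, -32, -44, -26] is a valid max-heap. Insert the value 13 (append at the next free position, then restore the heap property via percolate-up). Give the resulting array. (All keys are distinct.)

append 13 at index 9 → [5, -1, -30, -10, -46, -39, -32, -44, -26, 13]
13 > parent -46 at index 4, swap → [5, -1, -30, -10, 13, -39, -32, -44, -26, -46]
13 > parent -1 at index 1, swap → [5, 13, -30, -10, -1, -39, -32, -44, -26, -46]
13 > parent 5 at index 0, swap → [13, 5, -30, -10, -1, -39, -32, -44, -26, -46]

[13, 5, -30, -10, -1, -39, -32, -44, -26, -46]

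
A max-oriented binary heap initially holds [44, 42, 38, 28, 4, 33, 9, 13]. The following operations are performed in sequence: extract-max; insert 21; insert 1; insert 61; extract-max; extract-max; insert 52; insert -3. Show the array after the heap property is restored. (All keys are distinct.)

[52, 38, 33, 28, 4, 1, 9, 13, 21, -3]

extract-max → returns 44:
  remove root 44; move last element 13 to root → [13, 42, 38, 28, 4, 33, 9]
  13 vs larger child 42 at index 1, swap → [42, 13, 38, 28, 4, 33, 9]
  13 vs larger child 28 at index 3, swap → [42, 28, 38, 13, 4, 33, 9]
insert 21:
  append 21 at index 7 → [42, 28, 38, 13, 4, 33, 9, 21]
  21 > parent 13 at index 3, swap → [42, 28, 38, 21, 4, 33, 9, 13]
insert 1:
  append 1 at index 8 → [42, 28, 38, 21, 4, 33, 9, 13, 1] (no swap needed)
insert 61:
  append 61 at index 9 → [42, 28, 38, 21, 4, 33, 9, 13, 1, 61]
  61 > parent 4 at index 4, swap → [42, 28, 38, 21, 61, 33, 9, 13, 1, 4]
  61 > parent 28 at index 1, swap → [42, 61, 38, 21, 28, 33, 9, 13, 1, 4]
  61 > parent 42 at index 0, swap → [61, 42, 38, 21, 28, 33, 9, 13, 1, 4]
extract-max → returns 61:
  remove root 61; move last element 4 to root → [4, 42, 38, 21, 28, 33, 9, 13, 1]
  4 vs larger child 42 at index 1, swap → [42, 4, 38, 21, 28, 33, 9, 13, 1]
  4 vs larger child 28 at index 4, swap → [42, 28, 38, 21, 4, 33, 9, 13, 1]
extract-max → returns 42:
  remove root 42; move last element 1 to root → [1, 28, 38, 21, 4, 33, 9, 13]
  1 vs larger child 38 at index 2, swap → [38, 28, 1, 21, 4, 33, 9, 13]
  1 vs larger child 33 at index 5, swap → [38, 28, 33, 21, 4, 1, 9, 13]
insert 52:
  append 52 at index 8 → [38, 28, 33, 21, 4, 1, 9, 13, 52]
  52 > parent 21 at index 3, swap → [38, 28, 33, 52, 4, 1, 9, 13, 21]
  52 > parent 28 at index 1, swap → [38, 52, 33, 28, 4, 1, 9, 13, 21]
  52 > parent 38 at index 0, swap → [52, 38, 33, 28, 4, 1, 9, 13, 21]
insert -3:
  append -3 at index 9 → [52, 38, 33, 28, 4, 1, 9, 13, 21, -3] (no swap needed)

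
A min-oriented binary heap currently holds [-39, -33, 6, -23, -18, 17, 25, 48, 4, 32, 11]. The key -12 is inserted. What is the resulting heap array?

[-39, -33, -12, -23, -18, 6, 25, 48, 4, 32, 11, 17]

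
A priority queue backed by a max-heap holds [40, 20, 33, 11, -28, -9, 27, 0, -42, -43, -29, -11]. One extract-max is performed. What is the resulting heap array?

[33, 20, 27, 11, -28, -9, -11, 0, -42, -43, -29]

remove root 40; move last element -11 to root → [-11, 20, 33, 11, -28, -9, 27, 0, -42, -43, -29]
-11 vs larger child 33 at index 2, swap → [33, 20, -11, 11, -28, -9, 27, 0, -42, -43, -29]
-11 vs larger child 27 at index 6, swap → [33, 20, 27, 11, -28, -9, -11, 0, -42, -43, -29]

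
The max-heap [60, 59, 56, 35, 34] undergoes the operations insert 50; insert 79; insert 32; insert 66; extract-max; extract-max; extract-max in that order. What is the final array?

[59, 35, 56, 32, 34, 50]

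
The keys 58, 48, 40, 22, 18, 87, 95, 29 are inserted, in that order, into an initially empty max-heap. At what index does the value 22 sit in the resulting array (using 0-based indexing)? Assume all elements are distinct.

7

Insert 58:
  append 58 at index 0 → [58] (no swap needed)
Insert 48:
  append 48 at index 1 → [58, 48] (no swap needed)
Insert 40:
  append 40 at index 2 → [58, 48, 40] (no swap needed)
Insert 22:
  append 22 at index 3 → [58, 48, 40, 22] (no swap needed)
Insert 18:
  append 18 at index 4 → [58, 48, 40, 22, 18] (no swap needed)
Insert 87:
  append 87 at index 5 → [58, 48, 40, 22, 18, 87]
  87 > parent 40 at index 2, swap → [58, 48, 87, 22, 18, 40]
  87 > parent 58 at index 0, swap → [87, 48, 58, 22, 18, 40]
Insert 95:
  append 95 at index 6 → [87, 48, 58, 22, 18, 40, 95]
  95 > parent 58 at index 2, swap → [87, 48, 95, 22, 18, 40, 58]
  95 > parent 87 at index 0, swap → [95, 48, 87, 22, 18, 40, 58]
Insert 29:
  append 29 at index 7 → [95, 48, 87, 22, 18, 40, 58, 29]
  29 > parent 22 at index 3, swap → [95, 48, 87, 29, 18, 40, 58, 22]
resulting array: [95, 48, 87, 29, 18, 40, 58, 22]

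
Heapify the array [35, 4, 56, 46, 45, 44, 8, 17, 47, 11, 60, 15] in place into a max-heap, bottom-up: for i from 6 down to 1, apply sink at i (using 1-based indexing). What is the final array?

sift down from index 6: already satisfies heap property
sift down from index 5:
  45 vs larger child 60 at index 11, swap → [35, 4, 56, 46, 60, 44, 8, 17, 47, 11, 45, 15]
sift down from index 4:
  46 vs larger child 47 at index 9, swap → [35, 4, 56, 47, 60, 44, 8, 17, 46, 11, 45, 15]
sift down from index 3: already satisfies heap property
sift down from index 2:
  4 vs larger child 60 at index 5, swap → [35, 60, 56, 47, 4, 44, 8, 17, 46, 11, 45, 15]
  4 vs larger child 45 at index 11, swap → [35, 60, 56, 47, 45, 44, 8, 17, 46, 11, 4, 15]
sift down from index 1:
  35 vs larger child 60 at index 2, swap → [60, 35, 56, 47, 45, 44, 8, 17, 46, 11, 4, 15]
  35 vs larger child 47 at index 4, swap → [60, 47, 56, 35, 45, 44, 8, 17, 46, 11, 4, 15]
  35 vs larger child 46 at index 9, swap → [60, 47, 56, 46, 45, 44, 8, 17, 35, 11, 4, 15]

[60, 47, 56, 46, 45, 44, 8, 17, 35, 11, 4, 15]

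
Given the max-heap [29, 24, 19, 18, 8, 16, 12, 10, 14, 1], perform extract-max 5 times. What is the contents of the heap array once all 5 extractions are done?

[14, 10, 12, 1, 8]

extract-max #1 returns 29:
  remove root 29; move last element 1 to root → [1, 24, 19, 18, 8, 16, 12, 10, 14]
  1 vs larger child 24 at index 1, swap → [24, 1, 19, 18, 8, 16, 12, 10, 14]
  1 vs larger child 18 at index 3, swap → [24, 18, 19, 1, 8, 16, 12, 10, 14]
  1 vs larger child 14 at index 8, swap → [24, 18, 19, 14, 8, 16, 12, 10, 1]
extract-max #2 returns 24:
  remove root 24; move last element 1 to root → [1, 18, 19, 14, 8, 16, 12, 10]
  1 vs larger child 19 at index 2, swap → [19, 18, 1, 14, 8, 16, 12, 10]
  1 vs larger child 16 at index 5, swap → [19, 18, 16, 14, 8, 1, 12, 10]
extract-max #3 returns 19:
  remove root 19; move last element 10 to root → [10, 18, 16, 14, 8, 1, 12]
  10 vs larger child 18 at index 1, swap → [18, 10, 16, 14, 8, 1, 12]
  10 vs larger child 14 at index 3, swap → [18, 14, 16, 10, 8, 1, 12]
extract-max #4 returns 18:
  remove root 18; move last element 12 to root → [12, 14, 16, 10, 8, 1]
  12 vs larger child 16 at index 2, swap → [16, 14, 12, 10, 8, 1]
extract-max #5 returns 16:
  remove root 16; move last element 1 to root → [1, 14, 12, 10, 8]
  1 vs larger child 14 at index 1, swap → [14, 1, 12, 10, 8]
  1 vs larger child 10 at index 3, swap → [14, 10, 12, 1, 8]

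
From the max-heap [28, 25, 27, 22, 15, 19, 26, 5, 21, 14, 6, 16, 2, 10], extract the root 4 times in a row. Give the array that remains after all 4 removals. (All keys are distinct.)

[22, 21, 19, 6, 15, 16, 10, 5, 2, 14]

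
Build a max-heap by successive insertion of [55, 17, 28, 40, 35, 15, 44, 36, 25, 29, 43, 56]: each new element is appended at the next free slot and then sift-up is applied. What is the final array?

Insert 55:
  append 55 at index 0 → [55] (no swap needed)
Insert 17:
  append 17 at index 1 → [55, 17] (no swap needed)
Insert 28:
  append 28 at index 2 → [55, 17, 28] (no swap needed)
Insert 40:
  append 40 at index 3 → [55, 17, 28, 40]
  40 > parent 17 at index 1, swap → [55, 40, 28, 17]
Insert 35:
  append 35 at index 4 → [55, 40, 28, 17, 35] (no swap needed)
Insert 15:
  append 15 at index 5 → [55, 40, 28, 17, 35, 15] (no swap needed)
Insert 44:
  append 44 at index 6 → [55, 40, 28, 17, 35, 15, 44]
  44 > parent 28 at index 2, swap → [55, 40, 44, 17, 35, 15, 28]
Insert 36:
  append 36 at index 7 → [55, 40, 44, 17, 35, 15, 28, 36]
  36 > parent 17 at index 3, swap → [55, 40, 44, 36, 35, 15, 28, 17]
Insert 25:
  append 25 at index 8 → [55, 40, 44, 36, 35, 15, 28, 17, 25] (no swap needed)
Insert 29:
  append 29 at index 9 → [55, 40, 44, 36, 35, 15, 28, 17, 25, 29] (no swap needed)
Insert 43:
  append 43 at index 10 → [55, 40, 44, 36, 35, 15, 28, 17, 25, 29, 43]
  43 > parent 35 at index 4, swap → [55, 40, 44, 36, 43, 15, 28, 17, 25, 29, 35]
  43 > parent 40 at index 1, swap → [55, 43, 44, 36, 40, 15, 28, 17, 25, 29, 35]
Insert 56:
  append 56 at index 11 → [55, 43, 44, 36, 40, 15, 28, 17, 25, 29, 35, 56]
  56 > parent 15 at index 5, swap → [55, 43, 44, 36, 40, 56, 28, 17, 25, 29, 35, 15]
  56 > parent 44 at index 2, swap → [55, 43, 56, 36, 40, 44, 28, 17, 25, 29, 35, 15]
  56 > parent 55 at index 0, swap → [56, 43, 55, 36, 40, 44, 28, 17, 25, 29, 35, 15]

[56, 43, 55, 36, 40, 44, 28, 17, 25, 29, 35, 15]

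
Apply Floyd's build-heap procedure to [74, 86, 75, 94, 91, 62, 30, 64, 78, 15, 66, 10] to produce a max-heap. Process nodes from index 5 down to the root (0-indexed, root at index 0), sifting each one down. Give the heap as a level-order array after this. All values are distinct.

[94, 91, 75, 86, 74, 62, 30, 64, 78, 15, 66, 10]

sift down from index 5: already satisfies heap property
sift down from index 4: already satisfies heap property
sift down from index 3: already satisfies heap property
sift down from index 2: already satisfies heap property
sift down from index 1:
  86 vs larger child 94 at index 3, swap → [74, 94, 75, 86, 91, 62, 30, 64, 78, 15, 66, 10]
sift down from index 0:
  74 vs larger child 94 at index 1, swap → [94, 74, 75, 86, 91, 62, 30, 64, 78, 15, 66, 10]
  74 vs larger child 91 at index 4, swap → [94, 91, 75, 86, 74, 62, 30, 64, 78, 15, 66, 10]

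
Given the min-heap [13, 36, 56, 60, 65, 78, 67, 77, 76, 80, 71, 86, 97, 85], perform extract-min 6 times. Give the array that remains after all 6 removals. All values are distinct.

[71, 76, 78, 77, 80, 86, 97, 85]

extract-min #1 returns 13:
  remove root 13; move last element 85 to root → [85, 36, 56, 60, 65, 78, 67, 77, 76, 80, 71, 86, 97]
  85 vs smaller child 36 at index 1, swap → [36, 85, 56, 60, 65, 78, 67, 77, 76, 80, 71, 86, 97]
  85 vs smaller child 60 at index 3, swap → [36, 60, 56, 85, 65, 78, 67, 77, 76, 80, 71, 86, 97]
  85 vs smaller child 76 at index 8, swap → [36, 60, 56, 76, 65, 78, 67, 77, 85, 80, 71, 86, 97]
extract-min #2 returns 36:
  remove root 36; move last element 97 to root → [97, 60, 56, 76, 65, 78, 67, 77, 85, 80, 71, 86]
  97 vs smaller child 56 at index 2, swap → [56, 60, 97, 76, 65, 78, 67, 77, 85, 80, 71, 86]
  97 vs smaller child 67 at index 6, swap → [56, 60, 67, 76, 65, 78, 97, 77, 85, 80, 71, 86]
extract-min #3 returns 56:
  remove root 56; move last element 86 to root → [86, 60, 67, 76, 65, 78, 97, 77, 85, 80, 71]
  86 vs smaller child 60 at index 1, swap → [60, 86, 67, 76, 65, 78, 97, 77, 85, 80, 71]
  86 vs smaller child 65 at index 4, swap → [60, 65, 67, 76, 86, 78, 97, 77, 85, 80, 71]
  86 vs smaller child 71 at index 10, swap → [60, 65, 67, 76, 71, 78, 97, 77, 85, 80, 86]
extract-min #4 returns 60:
  remove root 60; move last element 86 to root → [86, 65, 67, 76, 71, 78, 97, 77, 85, 80]
  86 vs smaller child 65 at index 1, swap → [65, 86, 67, 76, 71, 78, 97, 77, 85, 80]
  86 vs smaller child 71 at index 4, swap → [65, 71, 67, 76, 86, 78, 97, 77, 85, 80]
  86 vs only child 80 at index 9, swap → [65, 71, 67, 76, 80, 78, 97, 77, 85, 86]
extract-min #5 returns 65:
  remove root 65; move last element 86 to root → [86, 71, 67, 76, 80, 78, 97, 77, 85]
  86 vs smaller child 67 at index 2, swap → [67, 71, 86, 76, 80, 78, 97, 77, 85]
  86 vs smaller child 78 at index 5, swap → [67, 71, 78, 76, 80, 86, 97, 77, 85]
extract-min #6 returns 67:
  remove root 67; move last element 85 to root → [85, 71, 78, 76, 80, 86, 97, 77]
  85 vs smaller child 71 at index 1, swap → [71, 85, 78, 76, 80, 86, 97, 77]
  85 vs smaller child 76 at index 3, swap → [71, 76, 78, 85, 80, 86, 97, 77]
  85 vs only child 77 at index 7, swap → [71, 76, 78, 77, 80, 86, 97, 85]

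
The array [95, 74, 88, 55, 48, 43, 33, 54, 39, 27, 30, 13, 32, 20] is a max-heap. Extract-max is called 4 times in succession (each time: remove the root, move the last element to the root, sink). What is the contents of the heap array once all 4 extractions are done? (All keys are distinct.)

[54, 48, 43, 39, 30, 32, 33, 20, 13, 27]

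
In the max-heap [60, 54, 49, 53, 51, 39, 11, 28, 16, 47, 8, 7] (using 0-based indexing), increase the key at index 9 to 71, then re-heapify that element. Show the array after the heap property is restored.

[71, 60, 49, 53, 54, 39, 11, 28, 16, 51, 8, 7]

set index 9 from 47 to 71 → [60, 54, 49, 53, 51, 39, 11, 28, 16, 71, 8, 7]
71 > parent 51 at index 4, swap → [60, 54, 49, 53, 71, 39, 11, 28, 16, 51, 8, 7]
71 > parent 54 at index 1, swap → [60, 71, 49, 53, 54, 39, 11, 28, 16, 51, 8, 7]
71 > parent 60 at index 0, swap → [71, 60, 49, 53, 54, 39, 11, 28, 16, 51, 8, 7]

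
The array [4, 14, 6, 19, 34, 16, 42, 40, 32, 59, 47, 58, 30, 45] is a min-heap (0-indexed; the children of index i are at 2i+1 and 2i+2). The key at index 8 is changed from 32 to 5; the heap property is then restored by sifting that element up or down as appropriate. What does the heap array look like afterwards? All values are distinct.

[4, 5, 6, 14, 34, 16, 42, 40, 19, 59, 47, 58, 30, 45]

set index 8 from 32 to 5 → [4, 14, 6, 19, 34, 16, 42, 40, 5, 59, 47, 58, 30, 45]
5 < parent 19 at index 3, swap → [4, 14, 6, 5, 34, 16, 42, 40, 19, 59, 47, 58, 30, 45]
5 < parent 14 at index 1, swap → [4, 5, 6, 14, 34, 16, 42, 40, 19, 59, 47, 58, 30, 45]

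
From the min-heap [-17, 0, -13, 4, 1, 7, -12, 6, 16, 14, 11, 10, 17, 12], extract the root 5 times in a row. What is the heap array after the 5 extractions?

extract-min #1 returns -17:
  remove root -17; move last element 12 to root → [12, 0, -13, 4, 1, 7, -12, 6, 16, 14, 11, 10, 17]
  12 vs smaller child -13 at index 2, swap → [-13, 0, 12, 4, 1, 7, -12, 6, 16, 14, 11, 10, 17]
  12 vs smaller child -12 at index 6, swap → [-13, 0, -12, 4, 1, 7, 12, 6, 16, 14, 11, 10, 17]
extract-min #2 returns -13:
  remove root -13; move last element 17 to root → [17, 0, -12, 4, 1, 7, 12, 6, 16, 14, 11, 10]
  17 vs smaller child -12 at index 2, swap → [-12, 0, 17, 4, 1, 7, 12, 6, 16, 14, 11, 10]
  17 vs smaller child 7 at index 5, swap → [-12, 0, 7, 4, 1, 17, 12, 6, 16, 14, 11, 10]
  17 vs only child 10 at index 11, swap → [-12, 0, 7, 4, 1, 10, 12, 6, 16, 14, 11, 17]
extract-min #3 returns -12:
  remove root -12; move last element 17 to root → [17, 0, 7, 4, 1, 10, 12, 6, 16, 14, 11]
  17 vs smaller child 0 at index 1, swap → [0, 17, 7, 4, 1, 10, 12, 6, 16, 14, 11]
  17 vs smaller child 1 at index 4, swap → [0, 1, 7, 4, 17, 10, 12, 6, 16, 14, 11]
  17 vs smaller child 11 at index 10, swap → [0, 1, 7, 4, 11, 10, 12, 6, 16, 14, 17]
extract-min #4 returns 0:
  remove root 0; move last element 17 to root → [17, 1, 7, 4, 11, 10, 12, 6, 16, 14]
  17 vs smaller child 1 at index 1, swap → [1, 17, 7, 4, 11, 10, 12, 6, 16, 14]
  17 vs smaller child 4 at index 3, swap → [1, 4, 7, 17, 11, 10, 12, 6, 16, 14]
  17 vs smaller child 6 at index 7, swap → [1, 4, 7, 6, 11, 10, 12, 17, 16, 14]
extract-min #5 returns 1:
  remove root 1; move last element 14 to root → [14, 4, 7, 6, 11, 10, 12, 17, 16]
  14 vs smaller child 4 at index 1, swap → [4, 14, 7, 6, 11, 10, 12, 17, 16]
  14 vs smaller child 6 at index 3, swap → [4, 6, 7, 14, 11, 10, 12, 17, 16]

[4, 6, 7, 14, 11, 10, 12, 17, 16]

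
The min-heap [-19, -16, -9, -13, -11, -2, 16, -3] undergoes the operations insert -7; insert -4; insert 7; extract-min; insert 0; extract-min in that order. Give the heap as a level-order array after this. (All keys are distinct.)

[-13, -11, -9, -7, -4, -2, 16, -3, 7, 0]

insert -7:
  append -7 at index 8 → [-19, -16, -9, -13, -11, -2, 16, -3, -7] (no swap needed)
insert -4:
  append -4 at index 9 → [-19, -16, -9, -13, -11, -2, 16, -3, -7, -4] (no swap needed)
insert 7:
  append 7 at index 10 → [-19, -16, -9, -13, -11, -2, 16, -3, -7, -4, 7] (no swap needed)
extract-min → returns -19:
  remove root -19; move last element 7 to root → [7, -16, -9, -13, -11, -2, 16, -3, -7, -4]
  7 vs smaller child -16 at index 1, swap → [-16, 7, -9, -13, -11, -2, 16, -3, -7, -4]
  7 vs smaller child -13 at index 3, swap → [-16, -13, -9, 7, -11, -2, 16, -3, -7, -4]
  7 vs smaller child -7 at index 8, swap → [-16, -13, -9, -7, -11, -2, 16, -3, 7, -4]
insert 0:
  append 0 at index 10 → [-16, -13, -9, -7, -11, -2, 16, -3, 7, -4, 0] (no swap needed)
extract-min → returns -16:
  remove root -16; move last element 0 to root → [0, -13, -9, -7, -11, -2, 16, -3, 7, -4]
  0 vs smaller child -13 at index 1, swap → [-13, 0, -9, -7, -11, -2, 16, -3, 7, -4]
  0 vs smaller child -11 at index 4, swap → [-13, -11, -9, -7, 0, -2, 16, -3, 7, -4]
  0 vs only child -4 at index 9, swap → [-13, -11, -9, -7, -4, -2, 16, -3, 7, 0]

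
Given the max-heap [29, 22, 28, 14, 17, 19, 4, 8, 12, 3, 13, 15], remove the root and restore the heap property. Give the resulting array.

remove root 29; move last element 15 to root → [15, 22, 28, 14, 17, 19, 4, 8, 12, 3, 13]
15 vs larger child 28 at index 2, swap → [28, 22, 15, 14, 17, 19, 4, 8, 12, 3, 13]
15 vs larger child 19 at index 5, swap → [28, 22, 19, 14, 17, 15, 4, 8, 12, 3, 13]

[28, 22, 19, 14, 17, 15, 4, 8, 12, 3, 13]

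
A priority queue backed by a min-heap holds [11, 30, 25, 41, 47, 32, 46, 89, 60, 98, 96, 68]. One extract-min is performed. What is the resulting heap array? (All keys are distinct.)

[25, 30, 32, 41, 47, 68, 46, 89, 60, 98, 96]

remove root 11; move last element 68 to root → [68, 30, 25, 41, 47, 32, 46, 89, 60, 98, 96]
68 vs smaller child 25 at index 2, swap → [25, 30, 68, 41, 47, 32, 46, 89, 60, 98, 96]
68 vs smaller child 32 at index 5, swap → [25, 30, 32, 41, 47, 68, 46, 89, 60, 98, 96]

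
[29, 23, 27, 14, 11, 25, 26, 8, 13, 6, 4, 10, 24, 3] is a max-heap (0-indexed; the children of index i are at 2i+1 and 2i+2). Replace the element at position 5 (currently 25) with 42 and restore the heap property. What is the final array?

set index 5 from 25 to 42 → [29, 23, 27, 14, 11, 42, 26, 8, 13, 6, 4, 10, 24, 3]
42 > parent 27 at index 2, swap → [29, 23, 42, 14, 11, 27, 26, 8, 13, 6, 4, 10, 24, 3]
42 > parent 29 at index 0, swap → [42, 23, 29, 14, 11, 27, 26, 8, 13, 6, 4, 10, 24, 3]

[42, 23, 29, 14, 11, 27, 26, 8, 13, 6, 4, 10, 24, 3]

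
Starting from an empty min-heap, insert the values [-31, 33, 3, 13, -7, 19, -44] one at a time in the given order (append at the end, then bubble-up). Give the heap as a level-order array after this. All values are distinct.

Insert -31:
  append -31 at index 0 → [-31] (no swap needed)
Insert 33:
  append 33 at index 1 → [-31, 33] (no swap needed)
Insert 3:
  append 3 at index 2 → [-31, 33, 3] (no swap needed)
Insert 13:
  append 13 at index 3 → [-31, 33, 3, 13]
  13 < parent 33 at index 1, swap → [-31, 13, 3, 33]
Insert -7:
  append -7 at index 4 → [-31, 13, 3, 33, -7]
  -7 < parent 13 at index 1, swap → [-31, -7, 3, 33, 13]
Insert 19:
  append 19 at index 5 → [-31, -7, 3, 33, 13, 19] (no swap needed)
Insert -44:
  append -44 at index 6 → [-31, -7, 3, 33, 13, 19, -44]
  -44 < parent 3 at index 2, swap → [-31, -7, -44, 33, 13, 19, 3]
  -44 < parent -31 at index 0, swap → [-44, -7, -31, 33, 13, 19, 3]

[-44, -7, -31, 33, 13, 19, 3]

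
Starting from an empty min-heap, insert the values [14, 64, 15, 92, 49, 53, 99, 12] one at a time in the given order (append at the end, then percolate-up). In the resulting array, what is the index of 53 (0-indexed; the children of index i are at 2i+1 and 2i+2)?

5

Insert 14:
  append 14 at index 0 → [14] (no swap needed)
Insert 64:
  append 64 at index 1 → [14, 64] (no swap needed)
Insert 15:
  append 15 at index 2 → [14, 64, 15] (no swap needed)
Insert 92:
  append 92 at index 3 → [14, 64, 15, 92] (no swap needed)
Insert 49:
  append 49 at index 4 → [14, 64, 15, 92, 49]
  49 < parent 64 at index 1, swap → [14, 49, 15, 92, 64]
Insert 53:
  append 53 at index 5 → [14, 49, 15, 92, 64, 53] (no swap needed)
Insert 99:
  append 99 at index 6 → [14, 49, 15, 92, 64, 53, 99] (no swap needed)
Insert 12:
  append 12 at index 7 → [14, 49, 15, 92, 64, 53, 99, 12]
  12 < parent 92 at index 3, swap → [14, 49, 15, 12, 64, 53, 99, 92]
  12 < parent 49 at index 1, swap → [14, 12, 15, 49, 64, 53, 99, 92]
  12 < parent 14 at index 0, swap → [12, 14, 15, 49, 64, 53, 99, 92]
resulting array: [12, 14, 15, 49, 64, 53, 99, 92]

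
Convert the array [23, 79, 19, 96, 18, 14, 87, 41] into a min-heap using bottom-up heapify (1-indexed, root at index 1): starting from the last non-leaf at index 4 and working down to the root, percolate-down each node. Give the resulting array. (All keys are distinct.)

[14, 18, 19, 41, 79, 23, 87, 96]

sift down from index 4:
  96 vs only child 41 at index 8, swap → [23, 79, 19, 41, 18, 14, 87, 96]
sift down from index 3:
  19 vs smaller child 14 at index 6, swap → [23, 79, 14, 41, 18, 19, 87, 96]
sift down from index 2:
  79 vs smaller child 18 at index 5, swap → [23, 18, 14, 41, 79, 19, 87, 96]
sift down from index 1:
  23 vs smaller child 14 at index 3, swap → [14, 18, 23, 41, 79, 19, 87, 96]
  23 vs smaller child 19 at index 6, swap → [14, 18, 19, 41, 79, 23, 87, 96]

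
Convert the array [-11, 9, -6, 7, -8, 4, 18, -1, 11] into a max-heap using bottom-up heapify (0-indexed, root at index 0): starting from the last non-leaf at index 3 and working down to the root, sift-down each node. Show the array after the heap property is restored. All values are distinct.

[18, 11, 4, 9, -8, -11, -6, -1, 7]

sift down from index 3:
  7 vs larger child 11 at index 8, swap → [-11, 9, -6, 11, -8, 4, 18, -1, 7]
sift down from index 2:
  -6 vs larger child 18 at index 6, swap → [-11, 9, 18, 11, -8, 4, -6, -1, 7]
sift down from index 1:
  9 vs larger child 11 at index 3, swap → [-11, 11, 18, 9, -8, 4, -6, -1, 7]
sift down from index 0:
  -11 vs larger child 18 at index 2, swap → [18, 11, -11, 9, -8, 4, -6, -1, 7]
  -11 vs larger child 4 at index 5, swap → [18, 11, 4, 9, -8, -11, -6, -1, 7]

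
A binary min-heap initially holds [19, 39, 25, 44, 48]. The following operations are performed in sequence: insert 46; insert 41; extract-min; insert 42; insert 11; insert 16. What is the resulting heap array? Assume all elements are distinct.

[11, 16, 41, 25, 48, 46, 42, 44, 39]

insert 46:
  append 46 at index 5 → [19, 39, 25, 44, 48, 46] (no swap needed)
insert 41:
  append 41 at index 6 → [19, 39, 25, 44, 48, 46, 41] (no swap needed)
extract-min → returns 19:
  remove root 19; move last element 41 to root → [41, 39, 25, 44, 48, 46]
  41 vs smaller child 25 at index 2, swap → [25, 39, 41, 44, 48, 46]
insert 42:
  append 42 at index 6 → [25, 39, 41, 44, 48, 46, 42] (no swap needed)
insert 11:
  append 11 at index 7 → [25, 39, 41, 44, 48, 46, 42, 11]
  11 < parent 44 at index 3, swap → [25, 39, 41, 11, 48, 46, 42, 44]
  11 < parent 39 at index 1, swap → [25, 11, 41, 39, 48, 46, 42, 44]
  11 < parent 25 at index 0, swap → [11, 25, 41, 39, 48, 46, 42, 44]
insert 16:
  append 16 at index 8 → [11, 25, 41, 39, 48, 46, 42, 44, 16]
  16 < parent 39 at index 3, swap → [11, 25, 41, 16, 48, 46, 42, 44, 39]
  16 < parent 25 at index 1, swap → [11, 16, 41, 25, 48, 46, 42, 44, 39]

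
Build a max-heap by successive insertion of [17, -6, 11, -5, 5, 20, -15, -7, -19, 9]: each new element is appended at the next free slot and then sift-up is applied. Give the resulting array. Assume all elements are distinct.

Insert 17:
  append 17 at index 0 → [17] (no swap needed)
Insert -6:
  append -6 at index 1 → [17, -6] (no swap needed)
Insert 11:
  append 11 at index 2 → [17, -6, 11] (no swap needed)
Insert -5:
  append -5 at index 3 → [17, -6, 11, -5]
  -5 > parent -6 at index 1, swap → [17, -5, 11, -6]
Insert 5:
  append 5 at index 4 → [17, -5, 11, -6, 5]
  5 > parent -5 at index 1, swap → [17, 5, 11, -6, -5]
Insert 20:
  append 20 at index 5 → [17, 5, 11, -6, -5, 20]
  20 > parent 11 at index 2, swap → [17, 5, 20, -6, -5, 11]
  20 > parent 17 at index 0, swap → [20, 5, 17, -6, -5, 11]
Insert -15:
  append -15 at index 6 → [20, 5, 17, -6, -5, 11, -15] (no swap needed)
Insert -7:
  append -7 at index 7 → [20, 5, 17, -6, -5, 11, -15, -7] (no swap needed)
Insert -19:
  append -19 at index 8 → [20, 5, 17, -6, -5, 11, -15, -7, -19] (no swap needed)
Insert 9:
  append 9 at index 9 → [20, 5, 17, -6, -5, 11, -15, -7, -19, 9]
  9 > parent -5 at index 4, swap → [20, 5, 17, -6, 9, 11, -15, -7, -19, -5]
  9 > parent 5 at index 1, swap → [20, 9, 17, -6, 5, 11, -15, -7, -19, -5]

[20, 9, 17, -6, 5, 11, -15, -7, -19, -5]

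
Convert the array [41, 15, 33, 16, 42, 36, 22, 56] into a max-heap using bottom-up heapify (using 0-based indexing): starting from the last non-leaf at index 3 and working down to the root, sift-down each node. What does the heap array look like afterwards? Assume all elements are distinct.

[56, 42, 36, 16, 41, 33, 22, 15]

sift down from index 3:
  16 vs only child 56 at index 7, swap → [41, 15, 33, 56, 42, 36, 22, 16]
sift down from index 2:
  33 vs larger child 36 at index 5, swap → [41, 15, 36, 56, 42, 33, 22, 16]
sift down from index 1:
  15 vs larger child 56 at index 3, swap → [41, 56, 36, 15, 42, 33, 22, 16]
  15 vs only child 16 at index 7, swap → [41, 56, 36, 16, 42, 33, 22, 15]
sift down from index 0:
  41 vs larger child 56 at index 1, swap → [56, 41, 36, 16, 42, 33, 22, 15]
  41 vs larger child 42 at index 4, swap → [56, 42, 36, 16, 41, 33, 22, 15]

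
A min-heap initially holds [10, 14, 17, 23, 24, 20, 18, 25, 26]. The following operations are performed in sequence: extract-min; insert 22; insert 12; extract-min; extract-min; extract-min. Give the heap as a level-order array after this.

[18, 22, 20, 23, 24, 26, 25]

extract-min → returns 10:
  remove root 10; move last element 26 to root → [26, 14, 17, 23, 24, 20, 18, 25]
  26 vs smaller child 14 at index 1, swap → [14, 26, 17, 23, 24, 20, 18, 25]
  26 vs smaller child 23 at index 3, swap → [14, 23, 17, 26, 24, 20, 18, 25]
  26 vs only child 25 at index 7, swap → [14, 23, 17, 25, 24, 20, 18, 26]
insert 22:
  append 22 at index 8 → [14, 23, 17, 25, 24, 20, 18, 26, 22]
  22 < parent 25 at index 3, swap → [14, 23, 17, 22, 24, 20, 18, 26, 25]
  22 < parent 23 at index 1, swap → [14, 22, 17, 23, 24, 20, 18, 26, 25]
insert 12:
  append 12 at index 9 → [14, 22, 17, 23, 24, 20, 18, 26, 25, 12]
  12 < parent 24 at index 4, swap → [14, 22, 17, 23, 12, 20, 18, 26, 25, 24]
  12 < parent 22 at index 1, swap → [14, 12, 17, 23, 22, 20, 18, 26, 25, 24]
  12 < parent 14 at index 0, swap → [12, 14, 17, 23, 22, 20, 18, 26, 25, 24]
extract-min → returns 12:
  remove root 12; move last element 24 to root → [24, 14, 17, 23, 22, 20, 18, 26, 25]
  24 vs smaller child 14 at index 1, swap → [14, 24, 17, 23, 22, 20, 18, 26, 25]
  24 vs smaller child 22 at index 4, swap → [14, 22, 17, 23, 24, 20, 18, 26, 25]
extract-min → returns 14:
  remove root 14; move last element 25 to root → [25, 22, 17, 23, 24, 20, 18, 26]
  25 vs smaller child 17 at index 2, swap → [17, 22, 25, 23, 24, 20, 18, 26]
  25 vs smaller child 18 at index 6, swap → [17, 22, 18, 23, 24, 20, 25, 26]
extract-min → returns 17:
  remove root 17; move last element 26 to root → [26, 22, 18, 23, 24, 20, 25]
  26 vs smaller child 18 at index 2, swap → [18, 22, 26, 23, 24, 20, 25]
  26 vs smaller child 20 at index 5, swap → [18, 22, 20, 23, 24, 26, 25]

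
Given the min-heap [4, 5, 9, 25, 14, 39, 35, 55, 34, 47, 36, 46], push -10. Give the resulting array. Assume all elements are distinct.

append -10 at index 12 → [4, 5, 9, 25, 14, 39, 35, 55, 34, 47, 36, 46, -10]
-10 < parent 39 at index 5, swap → [4, 5, 9, 25, 14, -10, 35, 55, 34, 47, 36, 46, 39]
-10 < parent 9 at index 2, swap → [4, 5, -10, 25, 14, 9, 35, 55, 34, 47, 36, 46, 39]
-10 < parent 4 at index 0, swap → [-10, 5, 4, 25, 14, 9, 35, 55, 34, 47, 36, 46, 39]

[-10, 5, 4, 25, 14, 9, 35, 55, 34, 47, 36, 46, 39]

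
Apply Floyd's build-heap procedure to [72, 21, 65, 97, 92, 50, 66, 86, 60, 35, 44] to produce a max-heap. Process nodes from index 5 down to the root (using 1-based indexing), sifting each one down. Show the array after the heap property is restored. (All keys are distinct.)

sift down from index 5: already satisfies heap property
sift down from index 4: already satisfies heap property
sift down from index 3:
  65 vs larger child 66 at index 7, swap → [72, 21, 66, 97, 92, 50, 65, 86, 60, 35, 44]
sift down from index 2:
  21 vs larger child 97 at index 4, swap → [72, 97, 66, 21, 92, 50, 65, 86, 60, 35, 44]
  21 vs larger child 86 at index 8, swap → [72, 97, 66, 86, 92, 50, 65, 21, 60, 35, 44]
sift down from index 1:
  72 vs larger child 97 at index 2, swap → [97, 72, 66, 86, 92, 50, 65, 21, 60, 35, 44]
  72 vs larger child 92 at index 5, swap → [97, 92, 66, 86, 72, 50, 65, 21, 60, 35, 44]

[97, 92, 66, 86, 72, 50, 65, 21, 60, 35, 44]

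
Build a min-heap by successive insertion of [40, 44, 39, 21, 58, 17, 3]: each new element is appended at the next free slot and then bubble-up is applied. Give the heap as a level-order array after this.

Insert 40:
  append 40 at index 0 → [40] (no swap needed)
Insert 44:
  append 44 at index 1 → [40, 44] (no swap needed)
Insert 39:
  append 39 at index 2 → [40, 44, 39]
  39 < parent 40 at index 0, swap → [39, 44, 40]
Insert 21:
  append 21 at index 3 → [39, 44, 40, 21]
  21 < parent 44 at index 1, swap → [39, 21, 40, 44]
  21 < parent 39 at index 0, swap → [21, 39, 40, 44]
Insert 58:
  append 58 at index 4 → [21, 39, 40, 44, 58] (no swap needed)
Insert 17:
  append 17 at index 5 → [21, 39, 40, 44, 58, 17]
  17 < parent 40 at index 2, swap → [21, 39, 17, 44, 58, 40]
  17 < parent 21 at index 0, swap → [17, 39, 21, 44, 58, 40]
Insert 3:
  append 3 at index 6 → [17, 39, 21, 44, 58, 40, 3]
  3 < parent 21 at index 2, swap → [17, 39, 3, 44, 58, 40, 21]
  3 < parent 17 at index 0, swap → [3, 39, 17, 44, 58, 40, 21]

[3, 39, 17, 44, 58, 40, 21]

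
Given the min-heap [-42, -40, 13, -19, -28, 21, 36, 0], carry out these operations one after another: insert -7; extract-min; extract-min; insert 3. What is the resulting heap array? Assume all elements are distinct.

insert -7:
  append -7 at index 8 → [-42, -40, 13, -19, -28, 21, 36, 0, -7] (no swap needed)
extract-min → returns -42:
  remove root -42; move last element -7 to root → [-7, -40, 13, -19, -28, 21, 36, 0]
  -7 vs smaller child -40 at index 1, swap → [-40, -7, 13, -19, -28, 21, 36, 0]
  -7 vs smaller child -28 at index 4, swap → [-40, -28, 13, -19, -7, 21, 36, 0]
extract-min → returns -40:
  remove root -40; move last element 0 to root → [0, -28, 13, -19, -7, 21, 36]
  0 vs smaller child -28 at index 1, swap → [-28, 0, 13, -19, -7, 21, 36]
  0 vs smaller child -19 at index 3, swap → [-28, -19, 13, 0, -7, 21, 36]
insert 3:
  append 3 at index 7 → [-28, -19, 13, 0, -7, 21, 36, 3] (no swap needed)

[-28, -19, 13, 0, -7, 21, 36, 3]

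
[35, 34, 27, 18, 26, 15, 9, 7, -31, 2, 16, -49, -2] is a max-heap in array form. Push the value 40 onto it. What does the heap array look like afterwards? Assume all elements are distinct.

[40, 34, 35, 18, 26, 15, 27, 7, -31, 2, 16, -49, -2, 9]

append 40 at index 13 → [35, 34, 27, 18, 26, 15, 9, 7, -31, 2, 16, -49, -2, 40]
40 > parent 9 at index 6, swap → [35, 34, 27, 18, 26, 15, 40, 7, -31, 2, 16, -49, -2, 9]
40 > parent 27 at index 2, swap → [35, 34, 40, 18, 26, 15, 27, 7, -31, 2, 16, -49, -2, 9]
40 > parent 35 at index 0, swap → [40, 34, 35, 18, 26, 15, 27, 7, -31, 2, 16, -49, -2, 9]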